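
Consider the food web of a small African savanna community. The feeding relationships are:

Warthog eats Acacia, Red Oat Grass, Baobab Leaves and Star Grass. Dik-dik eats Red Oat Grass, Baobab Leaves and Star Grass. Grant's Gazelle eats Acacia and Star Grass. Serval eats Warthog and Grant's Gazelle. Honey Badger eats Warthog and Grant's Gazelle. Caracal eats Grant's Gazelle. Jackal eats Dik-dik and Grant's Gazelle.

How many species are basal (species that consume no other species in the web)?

Basal species (no prey listed): Baobab Leaves, Acacia, Star Grass, Red Oat Grass.
Count: 4.

4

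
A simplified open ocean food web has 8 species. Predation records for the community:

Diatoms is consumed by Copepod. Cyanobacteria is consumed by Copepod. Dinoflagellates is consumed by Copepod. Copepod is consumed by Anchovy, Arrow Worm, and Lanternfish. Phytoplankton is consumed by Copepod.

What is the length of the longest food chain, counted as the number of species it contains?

3 species

One longest chain: Diatoms → Copepod → Anchovy.
It has 3 species and 2 links.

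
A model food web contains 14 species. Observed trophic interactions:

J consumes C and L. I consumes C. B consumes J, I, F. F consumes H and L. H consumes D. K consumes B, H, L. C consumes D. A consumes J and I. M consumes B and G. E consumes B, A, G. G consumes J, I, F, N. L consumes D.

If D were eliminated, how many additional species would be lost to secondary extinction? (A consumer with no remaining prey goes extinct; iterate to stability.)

Remove D.
Round 1: C (all prey gone), L (all prey gone), H (all prey gone) → extinct.
Round 2: I (all prey gone), J (all prey gone), F (all prey gone) → extinct.
Round 3: B (all prey gone), A (all prey gone) → extinct.
Round 4: K (all prey gone) → extinct.
No further losses. Total secondary extinctions: 9.

9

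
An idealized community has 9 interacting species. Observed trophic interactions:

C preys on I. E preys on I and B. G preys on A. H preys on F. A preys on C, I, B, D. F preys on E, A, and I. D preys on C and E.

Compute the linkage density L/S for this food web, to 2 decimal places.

L/S = 1.56

There are L = 14 links among S = 9 species.
L/S = 14/9 = 1.5556 ≈ 1.56.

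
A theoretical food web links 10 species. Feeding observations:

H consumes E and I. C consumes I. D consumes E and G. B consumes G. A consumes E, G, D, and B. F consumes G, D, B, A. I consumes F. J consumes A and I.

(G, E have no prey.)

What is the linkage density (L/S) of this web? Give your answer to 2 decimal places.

There are L = 17 links among S = 10 species.
L/S = 17/10 = 1.7000 ≈ 1.70.

L/S = 1.70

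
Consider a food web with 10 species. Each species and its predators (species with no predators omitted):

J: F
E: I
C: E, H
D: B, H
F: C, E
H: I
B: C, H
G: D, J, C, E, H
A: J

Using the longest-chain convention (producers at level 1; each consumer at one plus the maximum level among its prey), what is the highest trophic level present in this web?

Producers (level 1): A, G.
G → D → B → C → H → I gives I level 6.
No species has a prey at level 6, so no species reaches level 7.

6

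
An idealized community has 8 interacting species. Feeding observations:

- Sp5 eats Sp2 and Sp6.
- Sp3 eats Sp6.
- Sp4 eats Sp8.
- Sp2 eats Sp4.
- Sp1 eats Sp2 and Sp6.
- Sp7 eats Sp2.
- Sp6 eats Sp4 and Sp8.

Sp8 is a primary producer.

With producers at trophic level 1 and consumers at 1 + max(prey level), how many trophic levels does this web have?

4

Producers (level 1): Sp8.
Sp8 → Sp4 → Sp2 → Sp5 gives Sp5 level 4.
No species has a prey at level 4, so no species reaches level 5.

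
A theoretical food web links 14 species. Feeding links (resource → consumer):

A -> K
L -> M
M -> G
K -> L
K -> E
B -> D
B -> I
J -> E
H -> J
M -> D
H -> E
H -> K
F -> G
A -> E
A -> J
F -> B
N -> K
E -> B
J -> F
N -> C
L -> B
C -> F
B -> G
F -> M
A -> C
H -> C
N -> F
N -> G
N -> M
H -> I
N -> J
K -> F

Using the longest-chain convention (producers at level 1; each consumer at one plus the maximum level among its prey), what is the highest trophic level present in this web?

5

Producers (level 1): A, N, H.
A → K → L → M → G gives G level 5.
No species has a prey at level 5, so no species reaches level 6.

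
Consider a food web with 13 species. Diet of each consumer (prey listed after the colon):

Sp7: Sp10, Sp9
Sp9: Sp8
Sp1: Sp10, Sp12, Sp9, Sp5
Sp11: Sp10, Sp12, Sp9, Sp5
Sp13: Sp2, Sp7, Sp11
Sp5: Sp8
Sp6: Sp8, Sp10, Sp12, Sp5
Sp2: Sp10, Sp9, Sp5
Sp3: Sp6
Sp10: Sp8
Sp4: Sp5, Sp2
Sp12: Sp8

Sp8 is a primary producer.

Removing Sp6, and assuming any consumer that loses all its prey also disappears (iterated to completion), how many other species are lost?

1

Remove Sp6.
Round 1: Sp3 (all prey gone) → extinct.
No further losses. Total secondary extinctions: 1.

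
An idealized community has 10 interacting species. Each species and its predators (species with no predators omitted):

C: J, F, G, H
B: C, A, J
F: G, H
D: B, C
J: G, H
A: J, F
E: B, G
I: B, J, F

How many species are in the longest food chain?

5 species

One longest chain: I → B → C → J → G.
It has 5 species and 4 links.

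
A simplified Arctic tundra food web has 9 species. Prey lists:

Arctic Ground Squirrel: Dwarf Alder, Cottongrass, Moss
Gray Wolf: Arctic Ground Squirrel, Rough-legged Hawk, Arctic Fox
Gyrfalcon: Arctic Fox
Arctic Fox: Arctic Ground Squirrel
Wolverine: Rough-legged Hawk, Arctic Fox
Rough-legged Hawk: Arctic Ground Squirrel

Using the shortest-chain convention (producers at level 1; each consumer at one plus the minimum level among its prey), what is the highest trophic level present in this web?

Producers (level 1): Dwarf Alder, Cottongrass, Moss.
Following each consumer down to its lowest-level prey: Dwarf Alder → Arctic Ground Squirrel → Rough-legged Hawk → Wolverine (levels 1 through 4).
All prey of Wolverine (Rough-legged Hawk 3, Arctic Fox 3) are at level 3 or above, so Wolverine is at level 1 + 3 = 4.
Every consumer has at least one prey at level 3 or below, so none exceeds level 4.

4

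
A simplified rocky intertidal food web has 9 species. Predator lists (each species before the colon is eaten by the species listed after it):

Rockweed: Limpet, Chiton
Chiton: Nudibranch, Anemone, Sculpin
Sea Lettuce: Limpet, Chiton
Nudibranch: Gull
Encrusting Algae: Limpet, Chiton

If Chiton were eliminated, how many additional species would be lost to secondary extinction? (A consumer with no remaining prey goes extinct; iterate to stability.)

Remove Chiton.
Round 1: Nudibranch (all prey gone), Anemone (all prey gone), Sculpin (all prey gone) → extinct.
Round 2: Gull (all prey gone) → extinct.
No further losses. Total secondary extinctions: 4.

4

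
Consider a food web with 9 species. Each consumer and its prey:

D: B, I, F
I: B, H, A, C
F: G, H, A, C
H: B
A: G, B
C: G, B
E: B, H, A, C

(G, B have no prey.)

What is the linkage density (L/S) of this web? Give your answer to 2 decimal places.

There are L = 20 links among S = 9 species.
L/S = 20/9 = 2.2222 ≈ 2.22.

L/S = 2.22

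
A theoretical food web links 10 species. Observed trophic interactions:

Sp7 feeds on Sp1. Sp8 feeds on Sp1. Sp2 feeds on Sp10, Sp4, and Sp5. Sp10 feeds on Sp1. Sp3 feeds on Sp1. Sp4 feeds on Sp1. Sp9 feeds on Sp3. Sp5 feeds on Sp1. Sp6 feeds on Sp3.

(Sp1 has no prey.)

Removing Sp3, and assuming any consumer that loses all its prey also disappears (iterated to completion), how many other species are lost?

2

Remove Sp3.
Round 1: Sp6 (all prey gone), Sp9 (all prey gone) → extinct.
No further losses. Total secondary extinctions: 2.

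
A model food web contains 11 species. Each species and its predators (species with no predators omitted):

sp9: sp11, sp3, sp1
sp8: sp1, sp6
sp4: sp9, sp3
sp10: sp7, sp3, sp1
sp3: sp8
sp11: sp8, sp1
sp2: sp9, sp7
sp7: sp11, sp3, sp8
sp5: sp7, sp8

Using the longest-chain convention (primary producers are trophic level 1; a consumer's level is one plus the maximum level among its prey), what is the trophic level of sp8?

Trophic level 4

sp2 is a producer → level 1.
sp9 eats sp2 (level 1); other prey at levels: sp4 1 → level 2.
sp11 eats sp9 (level 2); other prey at levels: sp7 2 → level 3.
sp8 eats sp11 (level 3); other prey at levels: sp5 1, sp7 2, sp3 3 → level 4.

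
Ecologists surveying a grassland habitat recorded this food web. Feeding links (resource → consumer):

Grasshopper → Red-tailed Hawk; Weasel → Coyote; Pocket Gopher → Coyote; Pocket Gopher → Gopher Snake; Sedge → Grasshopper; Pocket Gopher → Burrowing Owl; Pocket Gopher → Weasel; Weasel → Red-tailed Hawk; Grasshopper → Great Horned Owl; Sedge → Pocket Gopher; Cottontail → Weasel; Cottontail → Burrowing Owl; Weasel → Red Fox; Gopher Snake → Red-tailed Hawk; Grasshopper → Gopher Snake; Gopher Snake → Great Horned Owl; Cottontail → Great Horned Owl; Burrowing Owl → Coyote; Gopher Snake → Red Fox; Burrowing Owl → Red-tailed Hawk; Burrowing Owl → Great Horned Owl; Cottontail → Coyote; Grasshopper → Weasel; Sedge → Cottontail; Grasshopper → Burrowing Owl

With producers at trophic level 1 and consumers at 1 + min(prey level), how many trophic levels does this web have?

Producers (level 1): Sedge.
Following each consumer down to its lowest-level prey: Sedge → Pocket Gopher → Gopher Snake → Red Fox (levels 1 through 4).
All prey of Red Fox (Gopher Snake 3, Weasel 3) are at level 3 or above, so Red Fox is at level 1 + 3 = 4.
Every consumer has at least one prey at level 3 or below, so none exceeds level 4.

4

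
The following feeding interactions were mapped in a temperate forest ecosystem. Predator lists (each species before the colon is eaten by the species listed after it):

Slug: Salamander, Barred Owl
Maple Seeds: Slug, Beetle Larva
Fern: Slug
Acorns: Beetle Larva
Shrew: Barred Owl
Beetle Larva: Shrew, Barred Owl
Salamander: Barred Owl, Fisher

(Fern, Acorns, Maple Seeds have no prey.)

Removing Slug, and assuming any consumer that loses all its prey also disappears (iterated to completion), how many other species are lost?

2

Remove Slug.
Round 1: Salamander (all prey gone) → extinct.
Round 2: Fisher (all prey gone) → extinct.
No further losses. Total secondary extinctions: 2.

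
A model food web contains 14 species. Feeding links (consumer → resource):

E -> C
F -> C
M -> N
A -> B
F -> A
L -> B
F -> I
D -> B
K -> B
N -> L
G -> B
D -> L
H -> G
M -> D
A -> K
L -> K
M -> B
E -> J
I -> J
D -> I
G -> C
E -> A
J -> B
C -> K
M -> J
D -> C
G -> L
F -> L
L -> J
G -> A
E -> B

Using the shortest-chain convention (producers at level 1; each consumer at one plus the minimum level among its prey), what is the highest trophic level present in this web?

3

Producers (level 1): B.
Following each consumer down to its lowest-level prey: B → A → F (levels 1 through 3).
All prey of F (A 2, L 2, I 3, C 3) are at level 2 or above, so F is at level 1 + 2 = 3.
Every consumer has at least one prey at level 2 or below, so none exceeds level 3.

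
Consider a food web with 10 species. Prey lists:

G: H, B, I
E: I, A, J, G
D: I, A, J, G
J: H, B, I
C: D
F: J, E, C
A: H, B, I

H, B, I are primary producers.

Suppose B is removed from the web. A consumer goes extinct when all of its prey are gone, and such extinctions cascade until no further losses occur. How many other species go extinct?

0

Remove B.
Every predator of it retains at least one other prey: A still has H, I; J still has H, I; G still has H, I.
No consumer loses all prey, so no secondary extinctions occur.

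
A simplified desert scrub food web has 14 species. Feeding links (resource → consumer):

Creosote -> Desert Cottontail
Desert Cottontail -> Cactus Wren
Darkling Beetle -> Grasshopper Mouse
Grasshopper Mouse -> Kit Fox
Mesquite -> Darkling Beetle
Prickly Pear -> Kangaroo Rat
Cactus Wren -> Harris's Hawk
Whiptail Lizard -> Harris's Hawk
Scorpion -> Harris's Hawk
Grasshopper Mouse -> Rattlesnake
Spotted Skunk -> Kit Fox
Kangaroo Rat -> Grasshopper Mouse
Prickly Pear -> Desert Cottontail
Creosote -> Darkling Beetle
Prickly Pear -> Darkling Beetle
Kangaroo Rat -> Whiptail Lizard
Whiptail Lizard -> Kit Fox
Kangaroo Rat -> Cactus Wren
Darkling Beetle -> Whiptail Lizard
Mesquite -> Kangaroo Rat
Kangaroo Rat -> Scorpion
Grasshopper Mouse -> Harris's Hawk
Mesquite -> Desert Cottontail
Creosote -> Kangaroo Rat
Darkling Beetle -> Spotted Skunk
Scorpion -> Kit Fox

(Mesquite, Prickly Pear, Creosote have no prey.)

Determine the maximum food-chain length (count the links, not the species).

3 links

One longest chain: Mesquite → Kangaroo Rat → Grasshopper Mouse → Rattlesnake.
It has 4 species and 3 links.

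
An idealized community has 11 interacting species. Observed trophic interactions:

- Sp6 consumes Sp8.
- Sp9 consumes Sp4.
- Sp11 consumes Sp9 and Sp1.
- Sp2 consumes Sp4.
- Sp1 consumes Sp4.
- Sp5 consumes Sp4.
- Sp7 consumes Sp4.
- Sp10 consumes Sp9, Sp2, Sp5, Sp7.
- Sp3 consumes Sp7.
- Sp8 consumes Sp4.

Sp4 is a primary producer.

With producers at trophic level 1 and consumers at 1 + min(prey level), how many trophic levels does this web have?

3

Producers (level 1): Sp4.
Following each consumer down to its lowest-level prey: Sp4 → Sp5 → Sp10 (levels 1 through 3).
All prey of Sp10 (Sp5 2, Sp7 2, Sp9 2, Sp2 2) are at level 2 or above, so Sp10 is at level 1 + 2 = 3.
Every consumer has at least one prey at level 2 or below, so none exceeds level 3.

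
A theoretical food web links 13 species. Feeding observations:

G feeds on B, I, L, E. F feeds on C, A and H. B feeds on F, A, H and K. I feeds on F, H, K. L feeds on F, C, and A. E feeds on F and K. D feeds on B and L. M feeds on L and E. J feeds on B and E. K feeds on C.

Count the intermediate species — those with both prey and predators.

6

Intermediate species (has both prey and predators): K, F, E, L, I, B.
Count: 6.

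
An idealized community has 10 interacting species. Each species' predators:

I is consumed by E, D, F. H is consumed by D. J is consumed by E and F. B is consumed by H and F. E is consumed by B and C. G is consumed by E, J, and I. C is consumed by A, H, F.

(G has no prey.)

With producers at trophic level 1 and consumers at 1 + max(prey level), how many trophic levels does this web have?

6

Producers (level 1): G.
G → J → E → C → H → D gives D level 6.
No species has a prey at level 6, so no species reaches level 7.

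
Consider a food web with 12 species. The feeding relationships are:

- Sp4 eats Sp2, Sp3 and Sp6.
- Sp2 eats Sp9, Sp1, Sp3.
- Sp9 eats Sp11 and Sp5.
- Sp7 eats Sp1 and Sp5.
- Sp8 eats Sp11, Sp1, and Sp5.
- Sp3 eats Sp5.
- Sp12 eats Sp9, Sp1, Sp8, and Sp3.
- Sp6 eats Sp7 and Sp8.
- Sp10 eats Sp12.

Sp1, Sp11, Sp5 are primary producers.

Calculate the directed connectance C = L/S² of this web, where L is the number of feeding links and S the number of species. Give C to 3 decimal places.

The web has S = 12 species and L = 21 feeding links.
C = L / S² = 21 / 144 = 0.1458 ≈ 0.146.

C = 0.146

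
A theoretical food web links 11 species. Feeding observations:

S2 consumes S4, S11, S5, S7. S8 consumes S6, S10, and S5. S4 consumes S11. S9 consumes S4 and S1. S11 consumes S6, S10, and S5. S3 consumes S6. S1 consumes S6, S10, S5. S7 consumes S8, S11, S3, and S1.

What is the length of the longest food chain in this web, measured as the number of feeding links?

3 links

One longest chain: S6 → S11 → S7 → S2.
It has 4 species and 3 links.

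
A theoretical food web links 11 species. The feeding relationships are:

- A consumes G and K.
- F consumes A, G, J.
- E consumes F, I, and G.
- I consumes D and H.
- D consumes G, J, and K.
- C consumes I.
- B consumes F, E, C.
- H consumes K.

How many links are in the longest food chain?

4 links

One longest chain: G → D → I → C → B.
It has 5 species and 4 links.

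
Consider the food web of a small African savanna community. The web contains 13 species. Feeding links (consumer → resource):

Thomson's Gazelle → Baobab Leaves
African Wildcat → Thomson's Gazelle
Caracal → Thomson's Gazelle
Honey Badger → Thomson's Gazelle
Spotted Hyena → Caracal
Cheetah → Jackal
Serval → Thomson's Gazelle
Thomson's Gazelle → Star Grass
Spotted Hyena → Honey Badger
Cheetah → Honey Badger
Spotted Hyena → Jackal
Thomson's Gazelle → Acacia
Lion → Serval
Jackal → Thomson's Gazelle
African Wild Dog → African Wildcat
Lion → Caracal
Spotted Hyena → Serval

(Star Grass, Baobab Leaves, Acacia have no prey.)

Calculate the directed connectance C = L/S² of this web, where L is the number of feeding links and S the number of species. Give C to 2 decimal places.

C = 0.10

The web has S = 13 species and L = 17 feeding links.
C = L / S² = 17 / 169 = 0.1006 ≈ 0.10.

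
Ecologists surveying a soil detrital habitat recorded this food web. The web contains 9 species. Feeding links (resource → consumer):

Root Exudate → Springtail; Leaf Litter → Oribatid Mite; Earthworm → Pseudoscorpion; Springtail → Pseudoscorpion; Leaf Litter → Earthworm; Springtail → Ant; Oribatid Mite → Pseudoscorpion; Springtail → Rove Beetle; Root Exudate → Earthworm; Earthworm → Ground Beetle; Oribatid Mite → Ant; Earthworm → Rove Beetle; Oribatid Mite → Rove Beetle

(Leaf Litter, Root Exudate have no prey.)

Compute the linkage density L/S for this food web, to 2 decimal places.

There are L = 13 links among S = 9 species.
L/S = 13/9 = 1.4444 ≈ 1.44.

L/S = 1.44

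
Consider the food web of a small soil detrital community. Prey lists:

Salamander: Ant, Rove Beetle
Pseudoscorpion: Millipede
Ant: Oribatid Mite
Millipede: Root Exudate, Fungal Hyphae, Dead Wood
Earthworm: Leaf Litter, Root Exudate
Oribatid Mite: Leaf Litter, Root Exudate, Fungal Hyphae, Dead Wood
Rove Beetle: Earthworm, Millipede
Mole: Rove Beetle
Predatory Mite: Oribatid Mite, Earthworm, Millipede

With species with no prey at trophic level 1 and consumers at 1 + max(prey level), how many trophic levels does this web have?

4

Basal resources (level 1): Leaf Litter, Root Exudate, Fungal Hyphae, Dead Wood.
Leaf Litter → Oribatid Mite → Ant → Salamander gives Salamander level 4.
No species has a prey at level 4, so no species reaches level 5.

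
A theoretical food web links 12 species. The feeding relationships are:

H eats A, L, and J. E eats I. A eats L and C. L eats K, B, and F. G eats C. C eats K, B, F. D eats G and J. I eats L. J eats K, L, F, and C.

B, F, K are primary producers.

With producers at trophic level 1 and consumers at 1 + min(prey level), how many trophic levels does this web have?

Producers (level 1): B, F, K.
Following each consumer down to its lowest-level prey: B → L → I → E (levels 1 through 4).
All prey of E (I 3) are at level 3 or above, so E is at level 1 + 3 = 4.
Every consumer has at least one prey at level 3 or below, so none exceeds level 4.

4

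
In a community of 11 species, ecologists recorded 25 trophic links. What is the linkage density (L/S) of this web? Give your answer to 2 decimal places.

There are L = 25 links among S = 11 species.
L/S = 25/11 = 2.2727 ≈ 2.27.

L/S = 2.27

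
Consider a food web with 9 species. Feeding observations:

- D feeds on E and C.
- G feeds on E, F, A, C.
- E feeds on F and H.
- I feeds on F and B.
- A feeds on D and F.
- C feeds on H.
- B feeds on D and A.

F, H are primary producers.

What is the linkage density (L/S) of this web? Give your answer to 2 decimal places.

L/S = 1.67

There are L = 15 links among S = 9 species.
L/S = 15/9 = 1.6667 ≈ 1.67.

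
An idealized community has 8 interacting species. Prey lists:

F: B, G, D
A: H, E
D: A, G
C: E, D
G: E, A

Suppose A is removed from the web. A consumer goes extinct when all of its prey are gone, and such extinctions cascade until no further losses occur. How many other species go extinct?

0

Remove A.
Every predator of it retains at least one other prey: G still has E; D still has G.
No consumer loses all prey, so no secondary extinctions occur.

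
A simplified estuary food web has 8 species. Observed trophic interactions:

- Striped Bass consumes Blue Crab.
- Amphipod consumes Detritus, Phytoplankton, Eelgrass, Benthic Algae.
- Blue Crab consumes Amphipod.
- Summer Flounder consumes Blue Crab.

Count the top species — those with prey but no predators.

2

Top species (has prey, but nothing eats it): Striped Bass, Summer Flounder.
Count: 2.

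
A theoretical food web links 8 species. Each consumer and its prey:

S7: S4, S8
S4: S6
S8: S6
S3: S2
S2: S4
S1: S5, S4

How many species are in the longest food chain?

4 species

One longest chain: S6 → S4 → S2 → S3.
It has 4 species and 3 links.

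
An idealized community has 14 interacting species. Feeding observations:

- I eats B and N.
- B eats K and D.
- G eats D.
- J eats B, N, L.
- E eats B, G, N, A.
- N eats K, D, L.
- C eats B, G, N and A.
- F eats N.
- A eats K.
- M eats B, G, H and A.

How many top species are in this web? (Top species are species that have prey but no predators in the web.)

Top species (has prey, but nothing eats it): E, I, F, M, C, J.
Count: 6.

6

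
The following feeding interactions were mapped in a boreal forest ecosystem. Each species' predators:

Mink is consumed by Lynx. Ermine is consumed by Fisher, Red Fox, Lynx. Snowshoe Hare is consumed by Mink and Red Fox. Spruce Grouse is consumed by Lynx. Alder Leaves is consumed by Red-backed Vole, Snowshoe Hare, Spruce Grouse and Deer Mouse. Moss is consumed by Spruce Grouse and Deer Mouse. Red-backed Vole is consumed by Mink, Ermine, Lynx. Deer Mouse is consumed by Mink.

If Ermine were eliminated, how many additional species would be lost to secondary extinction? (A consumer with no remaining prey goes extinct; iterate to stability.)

Remove Ermine.
Round 1: Fisher (all prey gone) → extinct.
No further losses. Total secondary extinctions: 1.

1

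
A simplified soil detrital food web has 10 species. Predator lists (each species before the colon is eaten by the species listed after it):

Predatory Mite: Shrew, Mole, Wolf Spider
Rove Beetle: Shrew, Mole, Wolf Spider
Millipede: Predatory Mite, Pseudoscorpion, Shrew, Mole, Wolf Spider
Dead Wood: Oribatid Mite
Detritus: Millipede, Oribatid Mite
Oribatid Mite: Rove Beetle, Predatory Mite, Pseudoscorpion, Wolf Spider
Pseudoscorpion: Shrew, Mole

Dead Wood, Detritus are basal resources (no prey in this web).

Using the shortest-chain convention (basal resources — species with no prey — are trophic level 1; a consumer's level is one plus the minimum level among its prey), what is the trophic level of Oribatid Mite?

Trophic level 2

Dead Wood has no prey (basal) → level 1.
Oribatid Mite eats Dead Wood → level 2.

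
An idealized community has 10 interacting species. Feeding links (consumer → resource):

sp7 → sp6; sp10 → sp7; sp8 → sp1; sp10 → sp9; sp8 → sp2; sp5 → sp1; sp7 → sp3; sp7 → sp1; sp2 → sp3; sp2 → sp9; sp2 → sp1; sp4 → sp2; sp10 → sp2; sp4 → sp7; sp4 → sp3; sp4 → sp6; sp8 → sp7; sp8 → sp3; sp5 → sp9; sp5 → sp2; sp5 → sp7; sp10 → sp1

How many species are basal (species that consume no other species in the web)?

4

Basal species (no prey listed): sp3, sp6, sp1, sp9.
Count: 4.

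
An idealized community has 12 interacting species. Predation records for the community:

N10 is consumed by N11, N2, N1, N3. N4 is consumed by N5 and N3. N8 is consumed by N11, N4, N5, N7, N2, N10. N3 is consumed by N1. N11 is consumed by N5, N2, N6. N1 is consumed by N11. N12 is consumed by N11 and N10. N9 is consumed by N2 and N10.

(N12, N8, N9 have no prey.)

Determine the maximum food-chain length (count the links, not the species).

5 links

One longest chain: N8 → N4 → N3 → N1 → N11 → N6.
It has 6 species and 5 links.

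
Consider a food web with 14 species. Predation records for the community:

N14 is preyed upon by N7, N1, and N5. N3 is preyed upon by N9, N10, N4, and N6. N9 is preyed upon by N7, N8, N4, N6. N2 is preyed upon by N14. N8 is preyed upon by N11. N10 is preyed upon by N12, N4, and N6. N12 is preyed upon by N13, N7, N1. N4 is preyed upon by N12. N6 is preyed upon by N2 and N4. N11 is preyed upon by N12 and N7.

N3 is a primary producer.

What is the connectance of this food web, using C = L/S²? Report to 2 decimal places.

C = 0.12

The web has S = 14 species and L = 24 feeding links.
C = L / S² = 24 / 196 = 0.1224 ≈ 0.12.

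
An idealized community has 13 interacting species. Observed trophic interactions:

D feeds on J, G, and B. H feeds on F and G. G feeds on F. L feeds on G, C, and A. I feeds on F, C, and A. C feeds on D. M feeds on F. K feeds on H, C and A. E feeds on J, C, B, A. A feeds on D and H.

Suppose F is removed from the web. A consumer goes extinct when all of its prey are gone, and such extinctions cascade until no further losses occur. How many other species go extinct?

Remove F.
Round 1: M (all prey gone), G (all prey gone) → extinct.
Round 2: H (all prey gone) → extinct.
No further losses. Total secondary extinctions: 3.

3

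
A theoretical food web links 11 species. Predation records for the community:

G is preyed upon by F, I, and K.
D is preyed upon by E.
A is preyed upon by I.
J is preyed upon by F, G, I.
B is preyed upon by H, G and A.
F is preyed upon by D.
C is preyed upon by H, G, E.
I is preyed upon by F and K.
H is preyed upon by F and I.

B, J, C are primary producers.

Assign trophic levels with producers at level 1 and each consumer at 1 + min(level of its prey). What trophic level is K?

Trophic level 3

B is a producer → level 1.
G eats B → level 2.
K eats G → level 3.
No prey of K is below level 2, so 3 is the minimum.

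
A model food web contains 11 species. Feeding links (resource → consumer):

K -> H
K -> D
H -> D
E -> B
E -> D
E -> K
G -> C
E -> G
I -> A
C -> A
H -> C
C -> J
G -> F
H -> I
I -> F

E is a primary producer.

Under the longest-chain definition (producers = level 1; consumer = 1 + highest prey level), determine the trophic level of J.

E is a producer → level 1.
K eats E → level 2.
H eats K → level 3.
C eats H (level 3); other prey at levels: G 2 → level 4.
J eats C → level 5.

Trophic level 5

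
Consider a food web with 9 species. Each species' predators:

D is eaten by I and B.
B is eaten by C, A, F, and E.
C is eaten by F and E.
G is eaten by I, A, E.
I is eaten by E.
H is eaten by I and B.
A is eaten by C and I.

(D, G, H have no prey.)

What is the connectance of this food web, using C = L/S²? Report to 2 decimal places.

C = 0.20

The web has S = 9 species and L = 16 feeding links.
C = L / S² = 16 / 81 = 0.1975 ≈ 0.20.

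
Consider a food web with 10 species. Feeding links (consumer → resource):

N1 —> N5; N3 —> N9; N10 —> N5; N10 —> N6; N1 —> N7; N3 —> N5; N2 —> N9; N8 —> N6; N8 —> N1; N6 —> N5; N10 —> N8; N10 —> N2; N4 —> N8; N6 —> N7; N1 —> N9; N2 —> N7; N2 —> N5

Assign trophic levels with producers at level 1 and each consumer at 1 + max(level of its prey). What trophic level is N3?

Trophic level 2

N5 is a producer → level 1.
N3 eats N5 (level 1); other prey at levels: N9 1 → level 2.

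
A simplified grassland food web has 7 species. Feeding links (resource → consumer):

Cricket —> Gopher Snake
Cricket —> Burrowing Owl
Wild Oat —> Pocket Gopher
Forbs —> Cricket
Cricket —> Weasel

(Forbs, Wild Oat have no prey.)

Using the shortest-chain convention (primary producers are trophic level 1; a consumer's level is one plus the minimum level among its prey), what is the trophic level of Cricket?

Trophic level 2

Forbs is a producer → level 1.
Cricket eats Forbs → level 2.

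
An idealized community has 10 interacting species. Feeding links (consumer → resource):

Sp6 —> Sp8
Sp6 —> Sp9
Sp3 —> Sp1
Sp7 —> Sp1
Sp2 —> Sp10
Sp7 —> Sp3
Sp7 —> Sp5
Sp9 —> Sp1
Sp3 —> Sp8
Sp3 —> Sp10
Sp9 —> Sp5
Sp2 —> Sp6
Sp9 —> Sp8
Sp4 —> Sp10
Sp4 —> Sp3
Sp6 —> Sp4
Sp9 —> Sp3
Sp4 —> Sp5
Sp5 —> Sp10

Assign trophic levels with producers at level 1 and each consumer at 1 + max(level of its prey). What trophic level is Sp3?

Trophic level 2

Sp8 is a producer → level 1.
Sp3 eats Sp8 (level 1); other prey at levels: Sp1 1, Sp10 1 → level 2.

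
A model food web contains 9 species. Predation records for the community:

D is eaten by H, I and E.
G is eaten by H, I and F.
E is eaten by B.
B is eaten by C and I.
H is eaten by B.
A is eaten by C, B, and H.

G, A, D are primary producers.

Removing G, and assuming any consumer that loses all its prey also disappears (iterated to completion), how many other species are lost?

Remove G.
Round 1: F (all prey gone) → extinct.
No further losses. Total secondary extinctions: 1.

1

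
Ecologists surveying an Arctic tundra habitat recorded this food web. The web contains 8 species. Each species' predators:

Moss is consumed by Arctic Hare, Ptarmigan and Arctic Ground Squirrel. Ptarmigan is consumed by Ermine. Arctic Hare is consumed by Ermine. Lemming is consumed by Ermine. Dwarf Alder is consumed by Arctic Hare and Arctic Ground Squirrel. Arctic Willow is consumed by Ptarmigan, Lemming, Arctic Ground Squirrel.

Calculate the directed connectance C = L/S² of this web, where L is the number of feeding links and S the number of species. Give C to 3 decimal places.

The web has S = 8 species and L = 11 feeding links.
C = L / S² = 11 / 64 = 0.1719 ≈ 0.172.

C = 0.172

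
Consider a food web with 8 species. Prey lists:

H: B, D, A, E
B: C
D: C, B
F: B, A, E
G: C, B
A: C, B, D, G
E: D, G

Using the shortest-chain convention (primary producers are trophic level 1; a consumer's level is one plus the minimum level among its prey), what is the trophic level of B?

Trophic level 2

C is a producer → level 1.
B eats C → level 2.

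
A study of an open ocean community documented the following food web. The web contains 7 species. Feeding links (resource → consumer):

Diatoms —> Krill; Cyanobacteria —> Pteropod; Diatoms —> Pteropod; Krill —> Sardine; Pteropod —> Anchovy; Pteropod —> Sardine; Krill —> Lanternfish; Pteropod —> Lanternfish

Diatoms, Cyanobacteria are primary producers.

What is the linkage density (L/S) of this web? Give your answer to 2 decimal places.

L/S = 1.14

There are L = 8 links among S = 7 species.
L/S = 8/7 = 1.1429 ≈ 1.14.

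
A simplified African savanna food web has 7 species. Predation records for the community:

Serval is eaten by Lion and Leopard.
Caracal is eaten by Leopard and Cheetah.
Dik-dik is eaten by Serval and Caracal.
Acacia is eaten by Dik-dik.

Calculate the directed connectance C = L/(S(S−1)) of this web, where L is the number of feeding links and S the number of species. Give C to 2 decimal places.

C = 0.17

The web has S = 7 species and L = 7 feeding links.
C = L / (S(S−1)) = 7 / 42 = 0.1667 ≈ 0.17.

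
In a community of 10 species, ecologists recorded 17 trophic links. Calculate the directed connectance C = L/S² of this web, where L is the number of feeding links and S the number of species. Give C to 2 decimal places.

The web has S = 10 species and L = 17 feeding links.
C = L / S² = 17 / 100 = 0.1700 ≈ 0.17.

C = 0.17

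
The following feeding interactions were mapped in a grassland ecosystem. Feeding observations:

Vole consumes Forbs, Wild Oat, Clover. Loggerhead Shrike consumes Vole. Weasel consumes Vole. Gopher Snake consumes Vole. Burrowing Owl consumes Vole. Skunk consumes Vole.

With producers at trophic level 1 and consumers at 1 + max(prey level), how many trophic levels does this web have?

Producers (level 1): Wild Oat, Clover, Forbs.
Wild Oat → Vole → Weasel gives Weasel level 3.
No species has a prey at level 3, so no species reaches level 4.

3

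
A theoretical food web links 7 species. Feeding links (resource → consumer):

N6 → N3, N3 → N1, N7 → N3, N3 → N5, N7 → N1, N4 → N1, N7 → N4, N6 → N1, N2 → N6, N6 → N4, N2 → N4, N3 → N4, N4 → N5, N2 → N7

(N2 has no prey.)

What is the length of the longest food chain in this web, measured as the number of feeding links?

4 links

One longest chain: N2 → N7 → N3 → N4 → N5.
It has 5 species and 4 links.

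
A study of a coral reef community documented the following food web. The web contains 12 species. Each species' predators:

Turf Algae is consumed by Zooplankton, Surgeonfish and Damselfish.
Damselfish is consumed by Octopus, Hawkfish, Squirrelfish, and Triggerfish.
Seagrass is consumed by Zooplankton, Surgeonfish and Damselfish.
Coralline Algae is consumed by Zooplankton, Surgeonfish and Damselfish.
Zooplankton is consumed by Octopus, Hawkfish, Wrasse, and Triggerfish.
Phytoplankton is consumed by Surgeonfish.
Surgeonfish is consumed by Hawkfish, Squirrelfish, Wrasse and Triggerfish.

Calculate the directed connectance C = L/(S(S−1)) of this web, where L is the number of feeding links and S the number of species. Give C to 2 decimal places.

The web has S = 12 species and L = 22 feeding links.
C = L / (S(S−1)) = 22 / 132 = 0.1667 ≈ 0.17.

C = 0.17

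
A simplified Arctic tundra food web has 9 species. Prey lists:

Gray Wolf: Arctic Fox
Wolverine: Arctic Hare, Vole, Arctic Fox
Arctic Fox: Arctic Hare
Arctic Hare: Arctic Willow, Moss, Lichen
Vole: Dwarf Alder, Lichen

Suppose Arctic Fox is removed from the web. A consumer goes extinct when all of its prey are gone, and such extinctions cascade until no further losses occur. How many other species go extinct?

Remove Arctic Fox.
Round 1: Gray Wolf (all prey gone) → extinct.
No further losses. Total secondary extinctions: 1.

1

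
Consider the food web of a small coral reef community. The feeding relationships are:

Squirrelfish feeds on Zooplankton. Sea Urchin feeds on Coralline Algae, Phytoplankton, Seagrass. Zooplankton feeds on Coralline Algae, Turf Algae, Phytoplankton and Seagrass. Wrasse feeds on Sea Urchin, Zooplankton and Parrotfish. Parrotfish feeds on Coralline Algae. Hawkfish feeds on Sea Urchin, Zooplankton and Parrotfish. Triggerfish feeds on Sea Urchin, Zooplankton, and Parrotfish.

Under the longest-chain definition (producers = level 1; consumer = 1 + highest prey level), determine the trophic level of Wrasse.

Turf Algae is a producer → level 1.
Zooplankton eats Turf Algae (level 1); other prey at levels: Phytoplankton 1, Coralline Algae 1, Seagrass 1 → level 2.
Wrasse eats Zooplankton (level 2); other prey at levels: Parrotfish 2, Sea Urchin 2 → level 3.

Trophic level 3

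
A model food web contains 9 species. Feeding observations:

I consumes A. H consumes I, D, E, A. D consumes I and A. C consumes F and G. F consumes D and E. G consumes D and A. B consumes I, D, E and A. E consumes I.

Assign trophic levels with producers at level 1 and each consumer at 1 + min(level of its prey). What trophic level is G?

Trophic level 2

A is a producer → level 1.
G eats A → level 2.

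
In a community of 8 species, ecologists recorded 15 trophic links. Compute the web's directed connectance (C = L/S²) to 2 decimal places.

The web has S = 8 species and L = 15 feeding links.
C = L / S² = 15 / 64 = 0.2344 ≈ 0.23.

C = 0.23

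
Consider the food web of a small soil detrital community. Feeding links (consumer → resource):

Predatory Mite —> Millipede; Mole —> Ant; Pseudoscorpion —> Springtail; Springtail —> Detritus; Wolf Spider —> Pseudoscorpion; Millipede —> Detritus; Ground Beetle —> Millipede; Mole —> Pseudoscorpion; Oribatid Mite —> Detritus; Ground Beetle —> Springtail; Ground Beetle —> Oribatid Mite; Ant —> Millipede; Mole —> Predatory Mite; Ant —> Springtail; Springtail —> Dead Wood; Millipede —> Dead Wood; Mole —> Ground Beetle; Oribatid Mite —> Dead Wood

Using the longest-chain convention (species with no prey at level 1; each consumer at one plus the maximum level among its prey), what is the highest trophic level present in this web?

4

Basal resources (level 1): Detritus, Dead Wood.
Detritus → Springtail → Pseudoscorpion → Wolf Spider gives Wolf Spider level 4.
No species has a prey at level 4, so no species reaches level 5.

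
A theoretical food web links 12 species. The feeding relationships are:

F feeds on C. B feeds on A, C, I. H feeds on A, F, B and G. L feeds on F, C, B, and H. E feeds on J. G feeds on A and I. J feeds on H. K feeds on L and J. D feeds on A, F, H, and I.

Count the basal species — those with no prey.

Basal species (no prey listed): C, A, I.
Count: 3.

3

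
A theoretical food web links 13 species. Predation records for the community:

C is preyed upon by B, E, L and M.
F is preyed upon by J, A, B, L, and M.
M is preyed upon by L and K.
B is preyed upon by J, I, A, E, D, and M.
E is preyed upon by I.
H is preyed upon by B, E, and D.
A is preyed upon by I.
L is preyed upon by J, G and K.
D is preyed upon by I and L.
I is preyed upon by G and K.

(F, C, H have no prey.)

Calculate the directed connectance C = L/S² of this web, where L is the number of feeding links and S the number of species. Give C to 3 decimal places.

The web has S = 13 species and L = 29 feeding links.
C = L / S² = 29 / 169 = 0.1716 ≈ 0.172.

C = 0.172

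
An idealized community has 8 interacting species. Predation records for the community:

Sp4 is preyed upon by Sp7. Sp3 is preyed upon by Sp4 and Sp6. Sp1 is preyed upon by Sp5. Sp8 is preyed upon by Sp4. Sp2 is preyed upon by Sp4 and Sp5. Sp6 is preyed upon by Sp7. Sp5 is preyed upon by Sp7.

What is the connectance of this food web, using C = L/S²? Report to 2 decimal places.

The web has S = 8 species and L = 9 feeding links.
C = L / S² = 9 / 64 = 0.1406 ≈ 0.14.

C = 0.14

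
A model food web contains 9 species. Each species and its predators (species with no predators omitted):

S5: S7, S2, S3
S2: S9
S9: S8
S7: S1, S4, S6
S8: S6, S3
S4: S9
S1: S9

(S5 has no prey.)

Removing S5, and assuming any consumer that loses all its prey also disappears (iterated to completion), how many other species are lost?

8

Remove S5.
Round 1: S7 (all prey gone), S2 (all prey gone) → extinct.
Round 2: S1 (all prey gone), S4 (all prey gone) → extinct.
Round 3: S9 (all prey gone) → extinct.
Round 4: S8 (all prey gone) → extinct.
Round 5: S6 (all prey gone), S3 (all prey gone) → extinct.
No further losses. Total secondary extinctions: 8.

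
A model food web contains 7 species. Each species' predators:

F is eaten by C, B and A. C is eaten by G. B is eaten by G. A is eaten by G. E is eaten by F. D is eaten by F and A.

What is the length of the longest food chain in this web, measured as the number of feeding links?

3 links

One longest chain: D → F → C → G.
It has 4 species and 3 links.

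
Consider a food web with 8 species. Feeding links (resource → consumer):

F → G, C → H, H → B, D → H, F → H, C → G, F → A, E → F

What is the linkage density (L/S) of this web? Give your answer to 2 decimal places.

L/S = 1.00

There are L = 8 links among S = 8 species.
L/S = 8/8 = 1.0000 ≈ 1.00.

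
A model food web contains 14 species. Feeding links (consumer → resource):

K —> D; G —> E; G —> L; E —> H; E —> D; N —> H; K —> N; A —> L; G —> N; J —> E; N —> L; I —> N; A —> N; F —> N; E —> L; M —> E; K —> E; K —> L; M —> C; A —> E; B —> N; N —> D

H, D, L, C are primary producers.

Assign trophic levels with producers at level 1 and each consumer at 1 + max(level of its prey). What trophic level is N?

H is a producer → level 1.
N eats H (level 1); other prey at levels: D 1, L 1 → level 2.

Trophic level 2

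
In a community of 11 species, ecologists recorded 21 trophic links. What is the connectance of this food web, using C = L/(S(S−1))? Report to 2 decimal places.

The web has S = 11 species and L = 21 feeding links.
C = L / (S(S−1)) = 21 / 110 = 0.1909 ≈ 0.19.

C = 0.19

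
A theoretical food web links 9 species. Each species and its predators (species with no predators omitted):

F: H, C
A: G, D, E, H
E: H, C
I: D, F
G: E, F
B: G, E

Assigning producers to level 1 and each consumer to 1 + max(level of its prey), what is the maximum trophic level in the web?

Producers (level 1): B, I, A.
B → G → E → H gives H level 4.
No species has a prey at level 4, so no species reaches level 5.

4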